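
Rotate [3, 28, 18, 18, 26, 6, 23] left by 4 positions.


Left rotate by 4: [26, 6, 23, 3, 28, 18, 18]


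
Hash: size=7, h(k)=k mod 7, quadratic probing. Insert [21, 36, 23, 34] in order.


Insertions: 21->slot 0; 36->slot 1; 23->slot 2; 34->slot 6
Table: [21, 36, 23, None, None, None, 34]


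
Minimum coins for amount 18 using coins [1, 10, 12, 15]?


dp[0]=0; dp[i]=1+min(dp[i-c] for c in coins)
...dp[13]=2, dp[14]=3, dp[15]=1, dp[16]=2, dp[17]=3, dp[18]=4
Minimum coins for 18 = 4


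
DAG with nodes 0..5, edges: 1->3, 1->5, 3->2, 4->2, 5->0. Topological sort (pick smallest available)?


Kahn's algorithm, process smallest node first
Order: [1, 3, 4, 2, 5, 0]


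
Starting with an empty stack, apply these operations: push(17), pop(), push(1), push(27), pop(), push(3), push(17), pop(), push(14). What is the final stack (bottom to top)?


push(17) -> [17]
pop() returns 17 -> []
push(1) -> [1]
push(27) -> [1, 27]
pop() returns 27 -> [1]
push(3) -> [1, 3]
push(17) -> [1, 3, 17]
pop() returns 17 -> [1, 3]
push(14) -> [1, 3, 14]
Final stack (bottom to top): [1, 3, 14]


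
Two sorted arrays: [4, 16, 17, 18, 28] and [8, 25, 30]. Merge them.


Compare heads, take smaller each step.
Merged: [4, 8, 16, 17, 18, 25, 28, 30]


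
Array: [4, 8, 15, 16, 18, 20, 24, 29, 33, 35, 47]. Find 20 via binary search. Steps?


Search for 20:
[0,10] mid=5 arr[5]=20
Total: 1 comparisons


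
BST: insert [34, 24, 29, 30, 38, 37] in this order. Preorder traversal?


Root = 34; build tree by BST insertion.
Preorder traversal: [34, 24, 29, 30, 38, 37]


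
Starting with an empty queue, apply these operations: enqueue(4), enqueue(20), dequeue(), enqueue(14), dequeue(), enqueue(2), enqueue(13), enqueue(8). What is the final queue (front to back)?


enqueue(4) -> [4]
enqueue(20) -> [4, 20]
dequeue() returns 4 -> [20]
enqueue(14) -> [20, 14]
dequeue() returns 20 -> [14]
enqueue(2) -> [14, 2]
enqueue(13) -> [14, 2, 13]
enqueue(8) -> [14, 2, 13, 8]
Final queue (front to back): [14, 2, 13, 8]


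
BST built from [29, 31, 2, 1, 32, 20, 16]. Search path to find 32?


BST root = 29
Search for 32: compare at each node
Path: [29, 31, 32]


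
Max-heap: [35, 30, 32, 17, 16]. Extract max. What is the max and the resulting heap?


Max = 35
Replace root with last, heapify down
Resulting heap: [32, 30, 16, 17]


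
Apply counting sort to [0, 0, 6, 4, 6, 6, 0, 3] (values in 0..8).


Count array: [3, 0, 0, 1, 1, 0, 3, 0, 0]
Reconstruct: [0, 0, 0, 3, 4, 6, 6, 6]


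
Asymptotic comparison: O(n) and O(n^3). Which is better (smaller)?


linear grows slower than cubic
O(n) is asymptotically smaller; O(n^3) grows faster


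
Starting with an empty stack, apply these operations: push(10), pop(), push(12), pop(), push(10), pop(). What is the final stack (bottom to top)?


push(10) -> [10]
pop() returns 10 -> []
push(12) -> [12]
pop() returns 12 -> []
push(10) -> [10]
pop() returns 10 -> []
Final stack (bottom to top): []


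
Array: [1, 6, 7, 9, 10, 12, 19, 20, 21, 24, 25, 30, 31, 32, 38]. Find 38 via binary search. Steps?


Search for 38:
[0,14] mid=7 arr[7]=20
[8,14] mid=11 arr[11]=30
[12,14] mid=13 arr[13]=32
[14,14] mid=14 arr[14]=38
Total: 4 comparisons


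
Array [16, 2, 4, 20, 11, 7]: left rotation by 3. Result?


Left rotate by 3: [20, 11, 7, 16, 2, 4]


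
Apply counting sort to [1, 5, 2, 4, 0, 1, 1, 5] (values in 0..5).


Count array: [1, 3, 1, 0, 1, 2]
Reconstruct: [0, 1, 1, 1, 2, 4, 5, 5]


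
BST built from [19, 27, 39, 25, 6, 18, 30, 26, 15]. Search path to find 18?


BST root = 19
Search for 18: compare at each node
Path: [19, 6, 18]


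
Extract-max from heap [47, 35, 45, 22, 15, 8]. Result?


Max = 47
Replace root with last, heapify down
Resulting heap: [45, 35, 8, 22, 15]


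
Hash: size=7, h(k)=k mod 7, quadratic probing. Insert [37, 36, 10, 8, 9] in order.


Insertions: 37->slot 2; 36->slot 1; 10->slot 3; 8->slot 5; 9->slot 6
Table: [None, 36, 37, 10, None, 8, 9]


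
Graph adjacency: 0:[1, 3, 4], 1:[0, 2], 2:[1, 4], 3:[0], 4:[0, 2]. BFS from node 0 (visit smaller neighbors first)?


BFS queue: start with [0]
Visit order: [0, 1, 3, 4, 2]


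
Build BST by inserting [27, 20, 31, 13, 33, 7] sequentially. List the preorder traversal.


Root = 27; build tree by BST insertion.
Preorder traversal: [27, 20, 13, 7, 31, 33]


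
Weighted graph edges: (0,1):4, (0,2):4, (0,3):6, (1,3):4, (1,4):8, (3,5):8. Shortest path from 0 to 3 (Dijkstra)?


Dijkstra from 0:
Distances: {0: 0, 1: 4, 2: 4, 3: 6, 4: 12, 5: 14}
Shortest distance to 3 = 6, path = [0, 3]


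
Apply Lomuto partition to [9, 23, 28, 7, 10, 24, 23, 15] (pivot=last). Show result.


Elements <= 15 go left of pivot.
Result: [9, 7, 10, 15, 28, 24, 23, 23], pivot at index 3


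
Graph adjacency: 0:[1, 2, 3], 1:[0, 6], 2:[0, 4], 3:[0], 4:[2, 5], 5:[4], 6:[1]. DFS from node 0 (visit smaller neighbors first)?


DFS stack-based: start with [0]
Visit order: [0, 1, 6, 2, 4, 5, 3]


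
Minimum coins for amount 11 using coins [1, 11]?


dp[0]=0; dp[i]=1+min(dp[i-c] for c in coins)
...dp[6]=6, dp[7]=7, dp[8]=8, dp[9]=9, dp[10]=10, dp[11]=1
Minimum coins for 11 = 1


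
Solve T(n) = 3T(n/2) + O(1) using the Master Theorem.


a=3, b=2, c=0. log_2(3)=1.585 > c=0. Case 1: O(n^log_b(a)) = O(n^1.585)
Complexity: O(n^1.585)


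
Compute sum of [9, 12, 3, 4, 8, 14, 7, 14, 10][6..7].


Prefix sums: [0, 9, 21, 24, 28, 36, 50, 57, 71, 81]
Sum[6..7] = prefix[8] - prefix[6] = 71 - 50 = 21


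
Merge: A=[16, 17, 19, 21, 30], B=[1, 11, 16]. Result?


Compare heads, take smaller each step.
Merged: [1, 11, 16, 16, 17, 19, 21, 30]


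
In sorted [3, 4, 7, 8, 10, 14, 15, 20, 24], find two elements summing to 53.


Two pointers: lo=0, hi=8
No pair sums to 53


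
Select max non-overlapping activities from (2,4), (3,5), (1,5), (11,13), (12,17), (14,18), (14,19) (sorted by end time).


Greedy: pick earliest-ending, then skip overlaps.
Selected (3 activities): [(2, 4), (11, 13), (14, 18)]


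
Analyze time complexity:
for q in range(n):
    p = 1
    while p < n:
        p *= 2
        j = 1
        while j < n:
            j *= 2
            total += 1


Per nesting level: O(n) * O(log n) * O(log n) = O(n (log n)^2)
Complexity: O(n (log n)^2)


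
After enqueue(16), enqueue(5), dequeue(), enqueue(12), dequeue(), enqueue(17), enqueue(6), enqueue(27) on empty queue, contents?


enqueue(16) -> [16]
enqueue(5) -> [16, 5]
dequeue() returns 16 -> [5]
enqueue(12) -> [5, 12]
dequeue() returns 5 -> [12]
enqueue(17) -> [12, 17]
enqueue(6) -> [12, 17, 6]
enqueue(27) -> [12, 17, 6, 27]
Final queue (front to back): [12, 17, 6, 27]


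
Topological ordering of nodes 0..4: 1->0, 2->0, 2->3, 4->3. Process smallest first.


Kahn's algorithm, process smallest node first
Order: [1, 2, 0, 4, 3]


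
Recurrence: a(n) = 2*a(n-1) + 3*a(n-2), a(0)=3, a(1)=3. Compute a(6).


Build bottom-up:
...a(4)=123, a(5)=363, a(6)=2*363+3*123=1095


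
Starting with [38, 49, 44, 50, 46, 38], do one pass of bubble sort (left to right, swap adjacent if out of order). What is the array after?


After one pass: [38, 44, 49, 46, 38, 50]


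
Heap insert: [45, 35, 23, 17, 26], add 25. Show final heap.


Append 25: [45, 35, 23, 17, 26, 25]
Bubble up: swap idx 5(25) with idx 2(23)
Result: [45, 35, 25, 17, 26, 23]


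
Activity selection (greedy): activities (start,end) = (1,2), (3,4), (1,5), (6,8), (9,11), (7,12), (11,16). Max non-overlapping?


Greedy: pick earliest-ending, then skip overlaps.
Selected (5 activities): [(1, 2), (3, 4), (6, 8), (9, 11), (11, 16)]


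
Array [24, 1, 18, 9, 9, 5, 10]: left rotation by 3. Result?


Left rotate by 3: [9, 9, 5, 10, 24, 1, 18]


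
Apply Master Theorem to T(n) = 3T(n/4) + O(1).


a=3, b=4, c=0. log_4(3)=0.792 > c=0. Case 1: O(n^log_b(a)) = O(n^0.792)
Complexity: O(n^0.792)


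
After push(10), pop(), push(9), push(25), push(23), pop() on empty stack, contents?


push(10) -> [10]
pop() returns 10 -> []
push(9) -> [9]
push(25) -> [9, 25]
push(23) -> [9, 25, 23]
pop() returns 23 -> [9, 25]
Final stack (bottom to top): [9, 25]


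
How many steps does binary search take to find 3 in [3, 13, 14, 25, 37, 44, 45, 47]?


Search for 3:
[0,7] mid=3 arr[3]=25
[0,2] mid=1 arr[1]=13
[0,0] mid=0 arr[0]=3
Total: 3 comparisons


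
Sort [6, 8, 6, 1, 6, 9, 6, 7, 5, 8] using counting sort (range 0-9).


Count array: [0, 1, 0, 0, 0, 1, 4, 1, 2, 1]
Reconstruct: [1, 5, 6, 6, 6, 6, 7, 8, 8, 9]


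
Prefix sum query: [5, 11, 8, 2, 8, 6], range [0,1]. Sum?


Prefix sums: [0, 5, 16, 24, 26, 34, 40]
Sum[0..1] = prefix[2] - prefix[0] = 16 - 0 = 16


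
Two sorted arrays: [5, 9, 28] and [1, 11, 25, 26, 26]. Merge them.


Compare heads, take smaller each step.
Merged: [1, 5, 9, 11, 25, 26, 26, 28]


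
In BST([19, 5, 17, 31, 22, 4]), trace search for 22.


BST root = 19
Search for 22: compare at each node
Path: [19, 31, 22]


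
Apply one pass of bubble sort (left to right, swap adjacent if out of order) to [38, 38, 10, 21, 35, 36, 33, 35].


After one pass: [38, 10, 21, 35, 36, 33, 35, 38]


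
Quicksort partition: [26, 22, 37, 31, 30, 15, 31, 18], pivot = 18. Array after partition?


Elements <= 18 go left of pivot.
Result: [15, 18, 37, 31, 30, 26, 31, 22], pivot at index 1


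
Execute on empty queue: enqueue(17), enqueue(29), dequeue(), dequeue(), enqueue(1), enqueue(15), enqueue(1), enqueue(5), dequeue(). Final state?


enqueue(17) -> [17]
enqueue(29) -> [17, 29]
dequeue() returns 17 -> [29]
dequeue() returns 29 -> []
enqueue(1) -> [1]
enqueue(15) -> [1, 15]
enqueue(1) -> [1, 15, 1]
enqueue(5) -> [1, 15, 1, 5]
dequeue() returns 1 -> [15, 1, 5]
Final queue (front to back): [15, 1, 5]


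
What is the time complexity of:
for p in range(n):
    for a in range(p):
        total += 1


Per nesting level: O(n) * O(n) [triangular over p] = O(n^2)
Complexity: O(n^2)


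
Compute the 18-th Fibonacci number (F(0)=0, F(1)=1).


F(n)=F(n-1)+F(n-2)
...F(16)=987, F(17)=1597, F(18)=2584


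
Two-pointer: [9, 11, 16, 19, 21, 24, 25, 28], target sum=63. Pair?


Two pointers: lo=0, hi=7
No pair sums to 63


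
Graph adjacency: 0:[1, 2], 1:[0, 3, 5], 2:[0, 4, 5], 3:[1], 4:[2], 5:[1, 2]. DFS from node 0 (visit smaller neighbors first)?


DFS stack-based: start with [0]
Visit order: [0, 1, 3, 5, 2, 4]


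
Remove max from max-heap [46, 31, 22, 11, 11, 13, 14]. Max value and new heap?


Max = 46
Replace root with last, heapify down
Resulting heap: [31, 14, 22, 11, 11, 13]


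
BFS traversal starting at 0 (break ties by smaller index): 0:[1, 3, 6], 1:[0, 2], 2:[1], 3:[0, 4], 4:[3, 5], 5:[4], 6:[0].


BFS queue: start with [0]
Visit order: [0, 1, 3, 6, 2, 4, 5]


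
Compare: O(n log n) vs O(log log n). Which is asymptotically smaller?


double-logarithmic grows slower than linearithmic
O(log log n) is asymptotically smaller; O(n log n) grows faster


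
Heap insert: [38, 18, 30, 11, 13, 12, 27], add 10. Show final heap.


Append 10: [38, 18, 30, 11, 13, 12, 27, 10]
Bubble up: no swaps needed
Result: [38, 18, 30, 11, 13, 12, 27, 10]


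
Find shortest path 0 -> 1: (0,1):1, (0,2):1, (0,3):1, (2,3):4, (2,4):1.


Dijkstra from 0:
Distances: {0: 0, 1: 1, 2: 1, 3: 1, 4: 2}
Shortest distance to 1 = 1, path = [0, 1]


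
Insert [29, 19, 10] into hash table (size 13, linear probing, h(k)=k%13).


Insertions: 29->slot 3; 19->slot 6; 10->slot 10
Table: [None, None, None, 29, None, None, 19, None, None, None, 10, None, None]


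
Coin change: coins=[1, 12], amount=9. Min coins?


dp[0]=0; dp[i]=1+min(dp[i-c] for c in coins)
...dp[4]=4, dp[5]=5, dp[6]=6, dp[7]=7, dp[8]=8, dp[9]=9
Minimum coins for 9 = 9


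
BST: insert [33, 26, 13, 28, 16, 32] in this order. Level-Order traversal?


Root = 33; build tree by BST insertion.
Level-Order traversal: [33, 26, 13, 28, 16, 32]


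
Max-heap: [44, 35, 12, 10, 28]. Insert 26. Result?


Append 26: [44, 35, 12, 10, 28, 26]
Bubble up: swap idx 5(26) with idx 2(12)
Result: [44, 35, 26, 10, 28, 12]


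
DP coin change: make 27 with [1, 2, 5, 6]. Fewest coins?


dp[0]=0; dp[i]=1+min(dp[i-c] for c in coins)
...dp[22]=4, dp[23]=4, dp[24]=4, dp[25]=5, dp[26]=5, dp[27]=5
Minimum coins for 27 = 5


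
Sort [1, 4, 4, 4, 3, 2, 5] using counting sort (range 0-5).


Count array: [0, 1, 1, 1, 3, 1]
Reconstruct: [1, 2, 3, 4, 4, 4, 5]


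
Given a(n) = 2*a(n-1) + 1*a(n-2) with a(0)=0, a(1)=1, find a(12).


Build bottom-up:
...a(10)=2378, a(11)=5741, a(12)=2*5741+1*2378=13860


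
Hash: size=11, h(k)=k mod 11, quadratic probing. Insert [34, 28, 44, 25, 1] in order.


Insertions: 34->slot 1; 28->slot 6; 44->slot 0; 25->slot 3; 1->slot 2
Table: [44, 34, 1, 25, None, None, 28, None, None, None, None]


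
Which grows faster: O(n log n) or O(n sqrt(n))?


linearithmic grows slower than n^1.5
O(n log n) is asymptotically smaller; O(n sqrt(n)) grows faster


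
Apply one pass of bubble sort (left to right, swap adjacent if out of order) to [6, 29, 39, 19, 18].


After one pass: [6, 29, 19, 18, 39]


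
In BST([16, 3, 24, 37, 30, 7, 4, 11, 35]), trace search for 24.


BST root = 16
Search for 24: compare at each node
Path: [16, 24]


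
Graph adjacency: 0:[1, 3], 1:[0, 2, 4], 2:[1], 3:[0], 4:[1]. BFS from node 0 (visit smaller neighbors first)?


BFS queue: start with [0]
Visit order: [0, 1, 3, 2, 4]


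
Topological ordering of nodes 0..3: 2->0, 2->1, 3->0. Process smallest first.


Kahn's algorithm, process smallest node first
Order: [2, 1, 3, 0]


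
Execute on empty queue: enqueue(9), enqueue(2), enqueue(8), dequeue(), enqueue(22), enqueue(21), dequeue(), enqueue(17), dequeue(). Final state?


enqueue(9) -> [9]
enqueue(2) -> [9, 2]
enqueue(8) -> [9, 2, 8]
dequeue() returns 9 -> [2, 8]
enqueue(22) -> [2, 8, 22]
enqueue(21) -> [2, 8, 22, 21]
dequeue() returns 2 -> [8, 22, 21]
enqueue(17) -> [8, 22, 21, 17]
dequeue() returns 8 -> [22, 21, 17]
Final queue (front to back): [22, 21, 17]


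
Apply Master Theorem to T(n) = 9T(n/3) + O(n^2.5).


a=9, b=3, c=2.5. log_3(9)=2 < c=2.5. Case 3: O(n^c) = O(n^2.500)
Complexity: O(n^2.500)


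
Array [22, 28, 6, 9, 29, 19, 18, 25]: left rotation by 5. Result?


Left rotate by 5: [19, 18, 25, 22, 28, 6, 9, 29]


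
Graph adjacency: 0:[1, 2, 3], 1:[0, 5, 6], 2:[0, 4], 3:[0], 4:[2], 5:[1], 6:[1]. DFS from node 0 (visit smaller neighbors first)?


DFS stack-based: start with [0]
Visit order: [0, 1, 5, 6, 2, 4, 3]


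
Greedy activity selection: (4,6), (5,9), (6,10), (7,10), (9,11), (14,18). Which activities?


Greedy: pick earliest-ending, then skip overlaps.
Selected (3 activities): [(4, 6), (6, 10), (14, 18)]


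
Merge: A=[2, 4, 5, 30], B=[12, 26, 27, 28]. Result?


Compare heads, take smaller each step.
Merged: [2, 4, 5, 12, 26, 27, 28, 30]


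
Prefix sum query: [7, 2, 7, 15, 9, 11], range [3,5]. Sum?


Prefix sums: [0, 7, 9, 16, 31, 40, 51]
Sum[3..5] = prefix[6] - prefix[3] = 51 - 16 = 35


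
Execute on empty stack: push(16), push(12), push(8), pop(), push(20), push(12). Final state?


push(16) -> [16]
push(12) -> [16, 12]
push(8) -> [16, 12, 8]
pop() returns 8 -> [16, 12]
push(20) -> [16, 12, 20]
push(12) -> [16, 12, 20, 12]
Final stack (bottom to top): [16, 12, 20, 12]


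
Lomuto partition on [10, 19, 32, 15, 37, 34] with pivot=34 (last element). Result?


Elements <= 34 go left of pivot.
Result: [10, 19, 32, 15, 34, 37], pivot at index 4


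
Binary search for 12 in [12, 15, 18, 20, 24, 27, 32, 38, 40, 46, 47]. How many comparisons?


Search for 12:
[0,10] mid=5 arr[5]=27
[0,4] mid=2 arr[2]=18
[0,1] mid=0 arr[0]=12
Total: 3 comparisons


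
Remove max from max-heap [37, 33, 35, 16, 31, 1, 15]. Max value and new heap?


Max = 37
Replace root with last, heapify down
Resulting heap: [35, 33, 15, 16, 31, 1]


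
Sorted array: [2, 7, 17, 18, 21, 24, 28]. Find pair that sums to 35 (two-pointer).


Two pointers: lo=0, hi=6
Found pair: (7, 28) summing to 35


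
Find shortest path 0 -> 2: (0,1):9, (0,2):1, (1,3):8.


Dijkstra from 0:
Distances: {0: 0, 1: 9, 2: 1, 3: 17}
Shortest distance to 2 = 1, path = [0, 2]


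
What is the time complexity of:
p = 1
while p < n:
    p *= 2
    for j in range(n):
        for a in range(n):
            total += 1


Per nesting level: O(log n) * O(n) * O(n) = O(n^2 log n)
Complexity: O(n^2 log n)


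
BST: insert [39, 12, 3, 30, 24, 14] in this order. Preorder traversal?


Root = 39; build tree by BST insertion.
Preorder traversal: [39, 12, 3, 30, 24, 14]


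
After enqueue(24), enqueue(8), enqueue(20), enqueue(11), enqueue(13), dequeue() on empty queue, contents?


enqueue(24) -> [24]
enqueue(8) -> [24, 8]
enqueue(20) -> [24, 8, 20]
enqueue(11) -> [24, 8, 20, 11]
enqueue(13) -> [24, 8, 20, 11, 13]
dequeue() returns 24 -> [8, 20, 11, 13]
Final queue (front to back): [8, 20, 11, 13]


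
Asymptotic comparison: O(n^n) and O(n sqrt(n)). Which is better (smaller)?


n^1.5 grows slower than n^n
O(n sqrt(n)) is asymptotically smaller; O(n^n) grows faster


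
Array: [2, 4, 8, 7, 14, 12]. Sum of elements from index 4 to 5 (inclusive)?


Prefix sums: [0, 2, 6, 14, 21, 35, 47]
Sum[4..5] = prefix[6] - prefix[4] = 47 - 21 = 26


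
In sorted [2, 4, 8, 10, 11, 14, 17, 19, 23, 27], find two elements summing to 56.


Two pointers: lo=0, hi=9
No pair sums to 56


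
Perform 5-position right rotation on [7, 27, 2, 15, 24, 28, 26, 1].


Right rotate by 5: [15, 24, 28, 26, 1, 7, 27, 2]


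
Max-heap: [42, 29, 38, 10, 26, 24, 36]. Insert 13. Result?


Append 13: [42, 29, 38, 10, 26, 24, 36, 13]
Bubble up: swap idx 7(13) with idx 3(10)
Result: [42, 29, 38, 13, 26, 24, 36, 10]


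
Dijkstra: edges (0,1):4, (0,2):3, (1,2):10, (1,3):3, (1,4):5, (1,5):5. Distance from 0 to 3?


Dijkstra from 0:
Distances: {0: 0, 1: 4, 2: 3, 3: 7, 4: 9, 5: 9}
Shortest distance to 3 = 7, path = [0, 1, 3]


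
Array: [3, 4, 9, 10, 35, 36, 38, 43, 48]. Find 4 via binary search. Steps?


Search for 4:
[0,8] mid=4 arr[4]=35
[0,3] mid=1 arr[1]=4
Total: 2 comparisons


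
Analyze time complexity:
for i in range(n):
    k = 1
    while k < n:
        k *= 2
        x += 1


Per nesting level: O(n) * O(log n) = O(n log n)
Complexity: O(n log n)


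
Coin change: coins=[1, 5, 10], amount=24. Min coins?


dp[0]=0; dp[i]=1+min(dp[i-c] for c in coins)
...dp[19]=6, dp[20]=2, dp[21]=3, dp[22]=4, dp[23]=5, dp[24]=6
Minimum coins for 24 = 6


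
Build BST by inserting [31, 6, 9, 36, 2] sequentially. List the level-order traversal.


Root = 31; build tree by BST insertion.
Level-Order traversal: [31, 6, 36, 2, 9]


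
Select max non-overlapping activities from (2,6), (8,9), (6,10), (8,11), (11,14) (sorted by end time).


Greedy: pick earliest-ending, then skip overlaps.
Selected (3 activities): [(2, 6), (8, 9), (11, 14)]


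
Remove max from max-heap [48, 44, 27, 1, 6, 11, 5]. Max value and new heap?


Max = 48
Replace root with last, heapify down
Resulting heap: [44, 6, 27, 1, 5, 11]


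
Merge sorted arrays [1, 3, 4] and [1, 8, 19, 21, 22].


Compare heads, take smaller each step.
Merged: [1, 1, 3, 4, 8, 19, 21, 22]


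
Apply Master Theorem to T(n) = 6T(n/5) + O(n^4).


a=6, b=5, c=4. log_5(6)=1.113 < c=4. Case 3: O(n^c) = O(n^4)
Complexity: O(n^4)


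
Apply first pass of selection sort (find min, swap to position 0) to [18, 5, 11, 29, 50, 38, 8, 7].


After one pass: [5, 18, 11, 29, 50, 38, 8, 7]


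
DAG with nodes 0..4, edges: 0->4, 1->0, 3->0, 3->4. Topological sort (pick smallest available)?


Kahn's algorithm, process smallest node first
Order: [1, 2, 3, 0, 4]


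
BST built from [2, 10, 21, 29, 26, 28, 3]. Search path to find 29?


BST root = 2
Search for 29: compare at each node
Path: [2, 10, 21, 29]


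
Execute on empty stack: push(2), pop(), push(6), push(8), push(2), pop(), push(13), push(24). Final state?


push(2) -> [2]
pop() returns 2 -> []
push(6) -> [6]
push(8) -> [6, 8]
push(2) -> [6, 8, 2]
pop() returns 2 -> [6, 8]
push(13) -> [6, 8, 13]
push(24) -> [6, 8, 13, 24]
Final stack (bottom to top): [6, 8, 13, 24]


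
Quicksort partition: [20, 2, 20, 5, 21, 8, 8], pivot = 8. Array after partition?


Elements <= 8 go left of pivot.
Result: [2, 5, 8, 8, 21, 20, 20], pivot at index 3


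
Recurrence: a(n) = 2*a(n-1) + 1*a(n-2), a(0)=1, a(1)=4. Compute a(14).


Build bottom-up:
...a(12)=61181, a(13)=147704, a(14)=2*147704+1*61181=356589


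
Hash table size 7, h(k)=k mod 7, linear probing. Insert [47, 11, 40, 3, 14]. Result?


Insertions: 47->slot 5; 11->slot 4; 40->slot 6; 3->slot 3; 14->slot 0
Table: [14, None, None, 3, 11, 47, 40]


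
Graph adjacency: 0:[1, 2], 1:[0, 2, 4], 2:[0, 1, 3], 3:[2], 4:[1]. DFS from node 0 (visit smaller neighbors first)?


DFS stack-based: start with [0]
Visit order: [0, 1, 2, 3, 4]


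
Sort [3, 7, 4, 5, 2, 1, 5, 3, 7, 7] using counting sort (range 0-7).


Count array: [0, 1, 1, 2, 1, 2, 0, 3]
Reconstruct: [1, 2, 3, 3, 4, 5, 5, 7, 7, 7]


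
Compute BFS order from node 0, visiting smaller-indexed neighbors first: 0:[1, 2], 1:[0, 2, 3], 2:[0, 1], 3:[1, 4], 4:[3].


BFS queue: start with [0]
Visit order: [0, 1, 2, 3, 4]


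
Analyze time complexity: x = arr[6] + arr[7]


Analysis: constant-time operation, no loop
Complexity: O(1)


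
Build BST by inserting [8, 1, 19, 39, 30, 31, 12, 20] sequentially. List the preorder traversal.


Root = 8; build tree by BST insertion.
Preorder traversal: [8, 1, 19, 12, 39, 30, 20, 31]


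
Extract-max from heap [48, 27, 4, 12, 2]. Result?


Max = 48
Replace root with last, heapify down
Resulting heap: [27, 12, 4, 2]


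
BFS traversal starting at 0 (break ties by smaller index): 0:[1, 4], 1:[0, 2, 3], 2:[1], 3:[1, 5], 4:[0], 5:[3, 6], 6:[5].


BFS queue: start with [0]
Visit order: [0, 1, 4, 2, 3, 5, 6]


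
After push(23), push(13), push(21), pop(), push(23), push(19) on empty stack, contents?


push(23) -> [23]
push(13) -> [23, 13]
push(21) -> [23, 13, 21]
pop() returns 21 -> [23, 13]
push(23) -> [23, 13, 23]
push(19) -> [23, 13, 23, 19]
Final stack (bottom to top): [23, 13, 23, 19]


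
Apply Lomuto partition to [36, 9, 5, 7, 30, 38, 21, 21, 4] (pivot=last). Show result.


Elements <= 4 go left of pivot.
Result: [4, 9, 5, 7, 30, 38, 21, 21, 36], pivot at index 0


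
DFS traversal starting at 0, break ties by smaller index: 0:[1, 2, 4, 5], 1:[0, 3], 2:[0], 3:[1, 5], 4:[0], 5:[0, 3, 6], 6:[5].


DFS stack-based: start with [0]
Visit order: [0, 1, 3, 5, 6, 2, 4]


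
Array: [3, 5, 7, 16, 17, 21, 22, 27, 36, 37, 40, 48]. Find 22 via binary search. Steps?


Search for 22:
[0,11] mid=5 arr[5]=21
[6,11] mid=8 arr[8]=36
[6,7] mid=6 arr[6]=22
Total: 3 comparisons


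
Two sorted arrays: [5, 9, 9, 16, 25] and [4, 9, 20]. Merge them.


Compare heads, take smaller each step.
Merged: [4, 5, 9, 9, 9, 16, 20, 25]


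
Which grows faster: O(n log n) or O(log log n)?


double-logarithmic grows slower than linearithmic
O(log log n) is asymptotically smaller; O(n log n) grows faster


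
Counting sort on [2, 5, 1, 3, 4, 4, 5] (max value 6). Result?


Count array: [0, 1, 1, 1, 2, 2, 0]
Reconstruct: [1, 2, 3, 4, 4, 5, 5]


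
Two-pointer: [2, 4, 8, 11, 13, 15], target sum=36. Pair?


Two pointers: lo=0, hi=5
No pair sums to 36


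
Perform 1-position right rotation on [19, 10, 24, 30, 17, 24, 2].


Right rotate by 1: [2, 19, 10, 24, 30, 17, 24]


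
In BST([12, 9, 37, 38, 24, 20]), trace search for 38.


BST root = 12
Search for 38: compare at each node
Path: [12, 37, 38]


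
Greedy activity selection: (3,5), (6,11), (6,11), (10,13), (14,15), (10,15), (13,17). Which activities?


Greedy: pick earliest-ending, then skip overlaps.
Selected (3 activities): [(3, 5), (6, 11), (14, 15)]


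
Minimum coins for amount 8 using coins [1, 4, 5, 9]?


dp[0]=0; dp[i]=1+min(dp[i-c] for c in coins)
...dp[3]=3, dp[4]=1, dp[5]=1, dp[6]=2, dp[7]=3, dp[8]=2
Minimum coins for 8 = 2


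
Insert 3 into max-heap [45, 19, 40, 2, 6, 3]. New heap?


Append 3: [45, 19, 40, 2, 6, 3, 3]
Bubble up: no swaps needed
Result: [45, 19, 40, 2, 6, 3, 3]


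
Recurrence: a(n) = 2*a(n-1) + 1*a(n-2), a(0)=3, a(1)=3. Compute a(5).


Build bottom-up:
...a(3)=21, a(4)=51, a(5)=2*51+1*21=123


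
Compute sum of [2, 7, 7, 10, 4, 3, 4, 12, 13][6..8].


Prefix sums: [0, 2, 9, 16, 26, 30, 33, 37, 49, 62]
Sum[6..8] = prefix[9] - prefix[6] = 62 - 33 = 29


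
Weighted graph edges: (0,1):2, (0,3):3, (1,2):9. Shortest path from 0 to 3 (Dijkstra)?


Dijkstra from 0:
Distances: {0: 0, 1: 2, 2: 11, 3: 3}
Shortest distance to 3 = 3, path = [0, 3]


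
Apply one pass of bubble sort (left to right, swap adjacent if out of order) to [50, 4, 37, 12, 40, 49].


After one pass: [4, 37, 12, 40, 49, 50]


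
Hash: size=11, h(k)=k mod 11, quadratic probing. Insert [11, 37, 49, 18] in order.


Insertions: 11->slot 0; 37->slot 4; 49->slot 5; 18->slot 7
Table: [11, None, None, None, 37, 49, None, 18, None, None, None]


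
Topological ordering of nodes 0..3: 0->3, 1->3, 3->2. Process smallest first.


Kahn's algorithm, process smallest node first
Order: [0, 1, 3, 2]


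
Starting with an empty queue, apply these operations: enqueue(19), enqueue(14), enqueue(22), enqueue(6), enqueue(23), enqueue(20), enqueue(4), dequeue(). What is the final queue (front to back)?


enqueue(19) -> [19]
enqueue(14) -> [19, 14]
enqueue(22) -> [19, 14, 22]
enqueue(6) -> [19, 14, 22, 6]
enqueue(23) -> [19, 14, 22, 6, 23]
enqueue(20) -> [19, 14, 22, 6, 23, 20]
enqueue(4) -> [19, 14, 22, 6, 23, 20, 4]
dequeue() returns 19 -> [14, 22, 6, 23, 20, 4]
Final queue (front to back): [14, 22, 6, 23, 20, 4]


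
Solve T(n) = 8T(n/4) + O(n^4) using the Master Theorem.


a=8, b=4, c=4. log_4(8)=1.5 < c=4. Case 3: O(n^c) = O(n^4)
Complexity: O(n^4)


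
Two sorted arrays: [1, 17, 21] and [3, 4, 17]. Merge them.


Compare heads, take smaller each step.
Merged: [1, 3, 4, 17, 17, 21]


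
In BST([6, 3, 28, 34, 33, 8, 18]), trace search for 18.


BST root = 6
Search for 18: compare at each node
Path: [6, 28, 8, 18]


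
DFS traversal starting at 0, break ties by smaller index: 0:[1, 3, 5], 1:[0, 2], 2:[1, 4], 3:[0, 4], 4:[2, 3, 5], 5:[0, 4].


DFS stack-based: start with [0]
Visit order: [0, 1, 2, 4, 3, 5]


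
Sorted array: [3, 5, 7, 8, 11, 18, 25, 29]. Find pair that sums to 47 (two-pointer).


Two pointers: lo=0, hi=7
Found pair: (18, 29) summing to 47


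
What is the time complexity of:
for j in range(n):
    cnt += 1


Per nesting level: O(n) = O(n)
Complexity: O(n)


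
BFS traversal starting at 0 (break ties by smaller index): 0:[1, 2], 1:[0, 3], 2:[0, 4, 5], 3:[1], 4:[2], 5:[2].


BFS queue: start with [0]
Visit order: [0, 1, 2, 3, 4, 5]


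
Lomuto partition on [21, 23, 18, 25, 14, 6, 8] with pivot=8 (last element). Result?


Elements <= 8 go left of pivot.
Result: [6, 8, 18, 25, 14, 21, 23], pivot at index 1


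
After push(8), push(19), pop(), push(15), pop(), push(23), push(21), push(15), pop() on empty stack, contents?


push(8) -> [8]
push(19) -> [8, 19]
pop() returns 19 -> [8]
push(15) -> [8, 15]
pop() returns 15 -> [8]
push(23) -> [8, 23]
push(21) -> [8, 23, 21]
push(15) -> [8, 23, 21, 15]
pop() returns 15 -> [8, 23, 21]
Final stack (bottom to top): [8, 23, 21]


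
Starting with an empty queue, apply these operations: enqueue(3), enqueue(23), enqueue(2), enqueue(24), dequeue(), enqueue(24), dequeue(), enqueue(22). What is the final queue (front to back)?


enqueue(3) -> [3]
enqueue(23) -> [3, 23]
enqueue(2) -> [3, 23, 2]
enqueue(24) -> [3, 23, 2, 24]
dequeue() returns 3 -> [23, 2, 24]
enqueue(24) -> [23, 2, 24, 24]
dequeue() returns 23 -> [2, 24, 24]
enqueue(22) -> [2, 24, 24, 22]
Final queue (front to back): [2, 24, 24, 22]


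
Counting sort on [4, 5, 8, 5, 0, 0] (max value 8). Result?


Count array: [2, 0, 0, 0, 1, 2, 0, 0, 1]
Reconstruct: [0, 0, 4, 5, 5, 8]


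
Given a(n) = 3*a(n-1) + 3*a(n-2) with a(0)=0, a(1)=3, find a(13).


Build bottom-up:
...a(11)=1522881, a(12)=5773680, a(13)=3*5773680+3*1522881=21889683


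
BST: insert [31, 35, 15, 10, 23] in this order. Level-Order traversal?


Root = 31; build tree by BST insertion.
Level-Order traversal: [31, 15, 35, 10, 23]


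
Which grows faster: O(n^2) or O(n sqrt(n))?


n^1.5 grows slower than quadratic
O(n sqrt(n)) is asymptotically smaller; O(n^2) grows faster


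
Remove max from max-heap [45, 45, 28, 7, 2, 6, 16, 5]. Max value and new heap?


Max = 45
Replace root with last, heapify down
Resulting heap: [45, 7, 28, 5, 2, 6, 16]


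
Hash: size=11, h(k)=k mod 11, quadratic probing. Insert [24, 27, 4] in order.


Insertions: 24->slot 2; 27->slot 5; 4->slot 4
Table: [None, None, 24, None, 4, 27, None, None, None, None, None]


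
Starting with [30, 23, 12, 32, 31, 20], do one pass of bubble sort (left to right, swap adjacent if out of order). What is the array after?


After one pass: [23, 12, 30, 31, 20, 32]


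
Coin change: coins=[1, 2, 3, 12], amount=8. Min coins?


dp[0]=0; dp[i]=1+min(dp[i-c] for c in coins)
...dp[3]=1, dp[4]=2, dp[5]=2, dp[6]=2, dp[7]=3, dp[8]=3
Minimum coins for 8 = 3


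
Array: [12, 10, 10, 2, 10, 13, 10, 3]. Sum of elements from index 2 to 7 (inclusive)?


Prefix sums: [0, 12, 22, 32, 34, 44, 57, 67, 70]
Sum[2..7] = prefix[8] - prefix[2] = 70 - 22 = 48


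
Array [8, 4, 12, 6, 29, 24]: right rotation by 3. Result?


Right rotate by 3: [6, 29, 24, 8, 4, 12]


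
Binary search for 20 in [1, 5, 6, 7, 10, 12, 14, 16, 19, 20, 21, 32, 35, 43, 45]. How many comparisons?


Search for 20:
[0,14] mid=7 arr[7]=16
[8,14] mid=11 arr[11]=32
[8,10] mid=9 arr[9]=20
Total: 3 comparisons


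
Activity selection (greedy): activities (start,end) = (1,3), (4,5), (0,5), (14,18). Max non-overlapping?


Greedy: pick earliest-ending, then skip overlaps.
Selected (3 activities): [(1, 3), (4, 5), (14, 18)]


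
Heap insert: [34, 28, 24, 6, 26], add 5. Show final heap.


Append 5: [34, 28, 24, 6, 26, 5]
Bubble up: no swaps needed
Result: [34, 28, 24, 6, 26, 5]


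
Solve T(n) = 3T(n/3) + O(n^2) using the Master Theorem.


a=3, b=3, c=2. log_3(3)=1 < c=2. Case 3: O(n^c) = O(n^2)
Complexity: O(n^2)


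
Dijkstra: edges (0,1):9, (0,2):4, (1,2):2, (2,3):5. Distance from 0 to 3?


Dijkstra from 0:
Distances: {0: 0, 1: 6, 2: 4, 3: 9}
Shortest distance to 3 = 9, path = [0, 2, 3]


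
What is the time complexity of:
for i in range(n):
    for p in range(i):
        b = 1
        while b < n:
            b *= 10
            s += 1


Per nesting level: O(n) * O(n) [triangular over i] * O(log n) = O(n^2 log n)
Complexity: O(n^2 log n)


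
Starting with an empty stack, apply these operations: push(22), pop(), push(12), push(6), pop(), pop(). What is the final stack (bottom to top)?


push(22) -> [22]
pop() returns 22 -> []
push(12) -> [12]
push(6) -> [12, 6]
pop() returns 6 -> [12]
pop() returns 12 -> []
Final stack (bottom to top): []


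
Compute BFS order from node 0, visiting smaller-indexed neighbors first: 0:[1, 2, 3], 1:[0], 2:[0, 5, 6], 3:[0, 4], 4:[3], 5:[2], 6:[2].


BFS queue: start with [0]
Visit order: [0, 1, 2, 3, 5, 6, 4]


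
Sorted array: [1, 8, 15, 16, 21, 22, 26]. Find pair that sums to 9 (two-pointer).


Two pointers: lo=0, hi=6
Found pair: (1, 8) summing to 9


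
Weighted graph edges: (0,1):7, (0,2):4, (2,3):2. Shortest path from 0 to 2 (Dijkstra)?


Dijkstra from 0:
Distances: {0: 0, 1: 7, 2: 4, 3: 6}
Shortest distance to 2 = 4, path = [0, 2]


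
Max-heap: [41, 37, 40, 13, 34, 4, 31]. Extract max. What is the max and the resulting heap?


Max = 41
Replace root with last, heapify down
Resulting heap: [40, 37, 31, 13, 34, 4]


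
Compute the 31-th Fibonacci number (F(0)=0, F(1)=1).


F(n)=F(n-1)+F(n-2)
...F(29)=514229, F(30)=832040, F(31)=1346269


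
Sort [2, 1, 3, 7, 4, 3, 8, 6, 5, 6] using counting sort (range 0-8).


Count array: [0, 1, 1, 2, 1, 1, 2, 1, 1]
Reconstruct: [1, 2, 3, 3, 4, 5, 6, 6, 7, 8]


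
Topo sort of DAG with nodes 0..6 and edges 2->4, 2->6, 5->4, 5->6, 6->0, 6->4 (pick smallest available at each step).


Kahn's algorithm, process smallest node first
Order: [1, 2, 3, 5, 6, 0, 4]


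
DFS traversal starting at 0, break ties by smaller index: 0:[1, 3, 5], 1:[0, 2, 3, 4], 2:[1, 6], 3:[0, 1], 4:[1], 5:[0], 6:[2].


DFS stack-based: start with [0]
Visit order: [0, 1, 2, 6, 3, 4, 5]


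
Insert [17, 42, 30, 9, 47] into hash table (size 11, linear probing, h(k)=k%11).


Insertions: 17->slot 6; 42->slot 9; 30->slot 8; 9->slot 10; 47->slot 3
Table: [None, None, None, 47, None, None, 17, None, 30, 42, 9]


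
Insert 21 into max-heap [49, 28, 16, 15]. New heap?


Append 21: [49, 28, 16, 15, 21]
Bubble up: no swaps needed
Result: [49, 28, 16, 15, 21]


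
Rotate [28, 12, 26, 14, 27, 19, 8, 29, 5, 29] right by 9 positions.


Right rotate by 9: [12, 26, 14, 27, 19, 8, 29, 5, 29, 28]


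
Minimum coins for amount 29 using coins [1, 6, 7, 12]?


dp[0]=0; dp[i]=1+min(dp[i-c] for c in coins)
...dp[24]=2, dp[25]=3, dp[26]=3, dp[27]=4, dp[28]=4, dp[29]=5
Minimum coins for 29 = 5


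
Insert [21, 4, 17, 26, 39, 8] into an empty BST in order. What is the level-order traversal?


Root = 21; build tree by BST insertion.
Level-Order traversal: [21, 4, 26, 17, 39, 8]


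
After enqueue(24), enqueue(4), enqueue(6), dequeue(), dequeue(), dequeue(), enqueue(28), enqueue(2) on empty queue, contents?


enqueue(24) -> [24]
enqueue(4) -> [24, 4]
enqueue(6) -> [24, 4, 6]
dequeue() returns 24 -> [4, 6]
dequeue() returns 4 -> [6]
dequeue() returns 6 -> []
enqueue(28) -> [28]
enqueue(2) -> [28, 2]
Final queue (front to back): [28, 2]


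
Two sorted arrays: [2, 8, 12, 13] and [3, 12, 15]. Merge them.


Compare heads, take smaller each step.
Merged: [2, 3, 8, 12, 12, 13, 15]


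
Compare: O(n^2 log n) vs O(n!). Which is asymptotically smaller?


n^2 log n grows slower than factorial
O(n^2 log n) is asymptotically smaller; O(n!) grows faster


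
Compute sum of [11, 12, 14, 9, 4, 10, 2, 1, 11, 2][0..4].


Prefix sums: [0, 11, 23, 37, 46, 50, 60, 62, 63, 74, 76]
Sum[0..4] = prefix[5] - prefix[0] = 50 - 0 = 50


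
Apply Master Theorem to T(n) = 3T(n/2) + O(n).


a=3, b=2, c=1. log_2(3)=1.585 > c=1. Case 1: O(n^log_b(a)) = O(n^1.585)
Complexity: O(n^1.585)


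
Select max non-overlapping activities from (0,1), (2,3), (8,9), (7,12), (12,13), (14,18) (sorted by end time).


Greedy: pick earliest-ending, then skip overlaps.
Selected (5 activities): [(0, 1), (2, 3), (8, 9), (12, 13), (14, 18)]


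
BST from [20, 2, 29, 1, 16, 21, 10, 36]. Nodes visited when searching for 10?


BST root = 20
Search for 10: compare at each node
Path: [20, 2, 16, 10]


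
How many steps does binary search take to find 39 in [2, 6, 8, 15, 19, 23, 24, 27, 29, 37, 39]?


Search for 39:
[0,10] mid=5 arr[5]=23
[6,10] mid=8 arr[8]=29
[9,10] mid=9 arr[9]=37
[10,10] mid=10 arr[10]=39
Total: 4 comparisons


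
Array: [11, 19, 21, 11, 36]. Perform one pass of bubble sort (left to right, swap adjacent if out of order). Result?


After one pass: [11, 19, 11, 21, 36]


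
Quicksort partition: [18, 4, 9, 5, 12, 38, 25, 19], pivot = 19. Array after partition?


Elements <= 19 go left of pivot.
Result: [18, 4, 9, 5, 12, 19, 25, 38], pivot at index 5


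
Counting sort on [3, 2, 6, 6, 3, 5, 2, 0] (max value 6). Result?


Count array: [1, 0, 2, 2, 0, 1, 2]
Reconstruct: [0, 2, 2, 3, 3, 5, 6, 6]


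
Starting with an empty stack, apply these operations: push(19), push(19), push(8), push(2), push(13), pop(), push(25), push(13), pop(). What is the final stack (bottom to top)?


push(19) -> [19]
push(19) -> [19, 19]
push(8) -> [19, 19, 8]
push(2) -> [19, 19, 8, 2]
push(13) -> [19, 19, 8, 2, 13]
pop() returns 13 -> [19, 19, 8, 2]
push(25) -> [19, 19, 8, 2, 25]
push(13) -> [19, 19, 8, 2, 25, 13]
pop() returns 13 -> [19, 19, 8, 2, 25]
Final stack (bottom to top): [19, 19, 8, 2, 25]


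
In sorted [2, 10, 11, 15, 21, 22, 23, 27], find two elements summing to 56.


Two pointers: lo=0, hi=7
No pair sums to 56


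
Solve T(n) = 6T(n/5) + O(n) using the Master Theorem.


a=6, b=5, c=1. log_5(6)=1.113 > c=1. Case 1: O(n^log_b(a)) = O(n^1.113)
Complexity: O(n^1.113)


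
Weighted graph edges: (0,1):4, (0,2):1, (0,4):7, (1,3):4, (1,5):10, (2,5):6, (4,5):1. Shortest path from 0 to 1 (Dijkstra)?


Dijkstra from 0:
Distances: {0: 0, 1: 4, 2: 1, 3: 8, 4: 7, 5: 7}
Shortest distance to 1 = 4, path = [0, 1]


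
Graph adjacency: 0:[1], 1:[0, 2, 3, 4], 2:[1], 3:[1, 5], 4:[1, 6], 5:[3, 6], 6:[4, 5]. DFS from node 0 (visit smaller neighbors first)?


DFS stack-based: start with [0]
Visit order: [0, 1, 2, 3, 5, 6, 4]


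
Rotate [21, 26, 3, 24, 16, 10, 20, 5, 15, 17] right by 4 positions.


Right rotate by 4: [20, 5, 15, 17, 21, 26, 3, 24, 16, 10]


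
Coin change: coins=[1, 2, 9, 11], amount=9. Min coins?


dp[0]=0; dp[i]=1+min(dp[i-c] for c in coins)
...dp[4]=2, dp[5]=3, dp[6]=3, dp[7]=4, dp[8]=4, dp[9]=1
Minimum coins for 9 = 1


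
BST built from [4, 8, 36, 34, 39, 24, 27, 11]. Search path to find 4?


BST root = 4
Search for 4: compare at each node
Path: [4]


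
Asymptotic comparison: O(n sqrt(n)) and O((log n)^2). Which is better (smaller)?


polylogarithmic grows slower than n^1.5
O((log n)^2) is asymptotically smaller; O(n sqrt(n)) grows faster


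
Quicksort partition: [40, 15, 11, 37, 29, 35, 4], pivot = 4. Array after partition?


Elements <= 4 go left of pivot.
Result: [4, 15, 11, 37, 29, 35, 40], pivot at index 0


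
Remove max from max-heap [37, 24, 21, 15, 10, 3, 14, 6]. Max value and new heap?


Max = 37
Replace root with last, heapify down
Resulting heap: [24, 15, 21, 6, 10, 3, 14]


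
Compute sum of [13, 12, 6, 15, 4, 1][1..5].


Prefix sums: [0, 13, 25, 31, 46, 50, 51]
Sum[1..5] = prefix[6] - prefix[1] = 51 - 13 = 38


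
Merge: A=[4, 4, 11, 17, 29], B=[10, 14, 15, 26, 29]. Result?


Compare heads, take smaller each step.
Merged: [4, 4, 10, 11, 14, 15, 17, 26, 29, 29]


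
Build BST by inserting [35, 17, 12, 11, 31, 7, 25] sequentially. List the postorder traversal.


Root = 35; build tree by BST insertion.
Postorder traversal: [7, 11, 12, 25, 31, 17, 35]


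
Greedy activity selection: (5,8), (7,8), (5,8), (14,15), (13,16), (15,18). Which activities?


Greedy: pick earliest-ending, then skip overlaps.
Selected (3 activities): [(5, 8), (14, 15), (15, 18)]


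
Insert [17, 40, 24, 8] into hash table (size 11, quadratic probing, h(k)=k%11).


Insertions: 17->slot 6; 40->slot 7; 24->slot 2; 8->slot 8
Table: [None, None, 24, None, None, None, 17, 40, 8, None, None]


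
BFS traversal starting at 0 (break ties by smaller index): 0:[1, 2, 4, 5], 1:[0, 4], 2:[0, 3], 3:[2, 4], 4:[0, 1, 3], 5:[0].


BFS queue: start with [0]
Visit order: [0, 1, 2, 4, 5, 3]


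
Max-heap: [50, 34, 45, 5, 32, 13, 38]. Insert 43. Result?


Append 43: [50, 34, 45, 5, 32, 13, 38, 43]
Bubble up: swap idx 7(43) with idx 3(5); swap idx 3(43) with idx 1(34)
Result: [50, 43, 45, 34, 32, 13, 38, 5]


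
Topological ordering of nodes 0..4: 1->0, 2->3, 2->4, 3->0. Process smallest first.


Kahn's algorithm, process smallest node first
Order: [1, 2, 3, 0, 4]
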